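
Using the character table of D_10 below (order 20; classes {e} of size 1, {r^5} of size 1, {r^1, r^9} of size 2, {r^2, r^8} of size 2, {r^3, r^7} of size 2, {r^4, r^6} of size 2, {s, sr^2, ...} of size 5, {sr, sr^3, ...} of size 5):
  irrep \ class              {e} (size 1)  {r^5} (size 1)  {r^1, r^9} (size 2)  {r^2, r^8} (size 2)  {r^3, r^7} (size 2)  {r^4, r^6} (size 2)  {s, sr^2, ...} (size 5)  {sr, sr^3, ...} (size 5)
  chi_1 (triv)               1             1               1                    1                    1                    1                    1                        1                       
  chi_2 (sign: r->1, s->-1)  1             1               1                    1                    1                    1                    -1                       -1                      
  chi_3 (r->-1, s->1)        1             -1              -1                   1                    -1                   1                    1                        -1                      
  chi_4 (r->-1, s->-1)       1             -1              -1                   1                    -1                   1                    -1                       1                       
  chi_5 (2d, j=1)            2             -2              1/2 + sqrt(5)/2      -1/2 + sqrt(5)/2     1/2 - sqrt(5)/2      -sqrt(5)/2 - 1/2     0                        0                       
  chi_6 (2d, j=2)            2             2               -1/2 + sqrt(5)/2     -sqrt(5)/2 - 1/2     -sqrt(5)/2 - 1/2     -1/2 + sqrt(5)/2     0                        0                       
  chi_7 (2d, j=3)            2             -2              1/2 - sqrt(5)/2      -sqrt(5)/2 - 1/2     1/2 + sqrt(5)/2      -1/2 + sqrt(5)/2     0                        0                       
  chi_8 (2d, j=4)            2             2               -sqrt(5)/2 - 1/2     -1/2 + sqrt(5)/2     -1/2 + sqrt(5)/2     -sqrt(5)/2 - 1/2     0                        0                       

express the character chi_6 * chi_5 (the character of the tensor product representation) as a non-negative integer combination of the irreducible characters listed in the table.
chi_6 tensor chi_5 = chi_5 + chi_7 (all other irreducibles have multiplicity 0).

The character of a tensor product is the pointwise product (chi_6 * chi_5)(C) = chi_6(C) * chi_5(C):
  {e}: (2)*(2), {r^5}: (2)*(-2), {r^1, r^9}: (-1/2 + sqrt(5)/2)*(1/2 + sqrt(5)/2), {r^2, r^8}: (-sqrt(5)/2 - 1/2)*(-1/2 + sqrt(5)/2), {r^3, r^7}: (-sqrt(5)/2 - 1/2)*(1/2 - sqrt(5)/2), {r^4, r^6}: (-1/2 + sqrt(5)/2)*(-sqrt(5)/2 - 1/2), {s, sr^2, ...}: (0)*(0), {sr, sr^3, ...}: (0)*(0)
so (chi_6 * chi_5) takes values
  {e} -> 4, {r^5} -> -4, {r^1, r^9} -> 1, {r^2, r^8} -> -1, {r^3, r^7} -> 1, {r^4, r^6} -> -1, {s, sr^2, ...} -> 0, {sr, sr^3, ...} -> 0.
Now take the inner product of this character with each irreducible chi from the table, <chi_6*chi_5, chi> = (1/20) sum_C |C| (chi_6*chi_5)(C) conj(chi(C)):
  <chi_6*chi_5, chi_1> = (1/20)[1*(4)*conj(1) + 1*(-4)*conj(1) + 2*(1)*conj(1) + 2*(-1)*conj(1) + 2*(1)*conj(1) + 2*(-1)*conj(1) + 5*(0)*conj(1) + 5*(0)*conj(1)]
      = (1/20)[(4) + (-4) + (2) + (-2) + (2) + (-2) + (0) + (0)] = 0/20 = 0
  <chi_6*chi_5, chi_2> = (1/20)[1*(4)*conj(1) + 1*(-4)*conj(1) + 2*(1)*conj(1) + 2*(-1)*conj(1) + 2*(1)*conj(1) + 2*(-1)*conj(1) + 5*(0)*conj(-1) + 5*(0)*conj(-1)]
      = (1/20)[(4) + (-4) + (2) + (-2) + (2) + (-2) + (0) + (0)] = 0/20 = 0
  <chi_6*chi_5, chi_3> = (1/20)[1*(4)*conj(1) + 1*(-4)*conj(-1) + 2*(1)*conj(-1) + 2*(-1)*conj(1) + 2*(1)*conj(-1) + 2*(-1)*conj(1) + 5*(0)*conj(1) + 5*(0)*conj(-1)]
      = (1/20)[(4) + (4) + (-2) + (-2) + (-2) + (-2) + (0) + (0)] = 0/20 = 0
  <chi_6*chi_5, chi_4> = (1/20)[1*(4)*conj(1) + 1*(-4)*conj(-1) + 2*(1)*conj(-1) + 2*(-1)*conj(1) + 2*(1)*conj(-1) + 2*(-1)*conj(1) + 5*(0)*conj(-1) + 5*(0)*conj(1)]
      = (1/20)[(4) + (4) + (-2) + (-2) + (-2) + (-2) + (0) + (0)] = 0/20 = 0
  <chi_6*chi_5, chi_5> = (1/20)[1*(4)*conj(2) + 1*(-4)*conj(-2) + 2*(1)*conj(1/2 + sqrt(5)/2) + 2*(-1)*conj(-1/2 + sqrt(5)/2) + 2*(1)*conj(1/2 - sqrt(5)/2) + 2*(-1)*conj(-sqrt(5)/2 - 1/2) + 5*(0)*conj(0) + 5*(0)*conj(0)]
      = (1/20)[(8) + (8) + (1 + sqrt(5)) + (1 - sqrt(5)) + (1 - sqrt(5)) + (1 + sqrt(5)) + (0) + (0)] = 20/20 = 1
  <chi_6*chi_5, chi_6> = (1/20)[1*(4)*conj(2) + 1*(-4)*conj(2) + 2*(1)*conj(-1/2 + sqrt(5)/2) + 2*(-1)*conj(-sqrt(5)/2 - 1/2) + 2*(1)*conj(-sqrt(5)/2 - 1/2) + 2*(-1)*conj(-1/2 + sqrt(5)/2) + 5*(0)*conj(0) + 5*(0)*conj(0)]
      = (1/20)[(8) + (-8) + (-1 + sqrt(5)) + (1 + sqrt(5)) + (-sqrt(5) - 1) + (1 - sqrt(5)) + (0) + (0)] = 0/20 = 0
  <chi_6*chi_5, chi_7> = (1/20)[1*(4)*conj(2) + 1*(-4)*conj(-2) + 2*(1)*conj(1/2 - sqrt(5)/2) + 2*(-1)*conj(-sqrt(5)/2 - 1/2) + 2*(1)*conj(1/2 + sqrt(5)/2) + 2*(-1)*conj(-1/2 + sqrt(5)/2) + 5*(0)*conj(0) + 5*(0)*conj(0)]
      = (1/20)[(8) + (8) + (1 - sqrt(5)) + (1 + sqrt(5)) + (1 + sqrt(5)) + (1 - sqrt(5)) + (0) + (0)] = 20/20 = 1
  <chi_6*chi_5, chi_8> = (1/20)[1*(4)*conj(2) + 1*(-4)*conj(2) + 2*(1)*conj(-sqrt(5)/2 - 1/2) + 2*(-1)*conj(-1/2 + sqrt(5)/2) + 2*(1)*conj(-1/2 + sqrt(5)/2) + 2*(-1)*conj(-sqrt(5)/2 - 1/2) + 5*(0)*conj(0) + 5*(0)*conj(0)]
      = (1/20)[(8) + (-8) + (-sqrt(5) - 1) + (1 - sqrt(5)) + (-1 + sqrt(5)) + (1 + sqrt(5)) + (0) + (0)] = 0/20 = 0
Hence the multiplicities are chi_5: 1, chi_7: 1. Dimension check: dim(chi_6)*dim(chi_5) = 2*2 = 4 and sum (mult * dim) = 1*2 + 1*2 = 4.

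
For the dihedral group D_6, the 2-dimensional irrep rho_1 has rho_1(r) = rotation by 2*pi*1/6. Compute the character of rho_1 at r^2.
chi_{rho_1}(r^2) = 2*cos(2*pi*1*2/6) = -1

Explanation: rho_1(r^2) is rotation by angle 2*pi*1*2/6, whose trace is 2*cos(2*pi*1*2/6) = -1.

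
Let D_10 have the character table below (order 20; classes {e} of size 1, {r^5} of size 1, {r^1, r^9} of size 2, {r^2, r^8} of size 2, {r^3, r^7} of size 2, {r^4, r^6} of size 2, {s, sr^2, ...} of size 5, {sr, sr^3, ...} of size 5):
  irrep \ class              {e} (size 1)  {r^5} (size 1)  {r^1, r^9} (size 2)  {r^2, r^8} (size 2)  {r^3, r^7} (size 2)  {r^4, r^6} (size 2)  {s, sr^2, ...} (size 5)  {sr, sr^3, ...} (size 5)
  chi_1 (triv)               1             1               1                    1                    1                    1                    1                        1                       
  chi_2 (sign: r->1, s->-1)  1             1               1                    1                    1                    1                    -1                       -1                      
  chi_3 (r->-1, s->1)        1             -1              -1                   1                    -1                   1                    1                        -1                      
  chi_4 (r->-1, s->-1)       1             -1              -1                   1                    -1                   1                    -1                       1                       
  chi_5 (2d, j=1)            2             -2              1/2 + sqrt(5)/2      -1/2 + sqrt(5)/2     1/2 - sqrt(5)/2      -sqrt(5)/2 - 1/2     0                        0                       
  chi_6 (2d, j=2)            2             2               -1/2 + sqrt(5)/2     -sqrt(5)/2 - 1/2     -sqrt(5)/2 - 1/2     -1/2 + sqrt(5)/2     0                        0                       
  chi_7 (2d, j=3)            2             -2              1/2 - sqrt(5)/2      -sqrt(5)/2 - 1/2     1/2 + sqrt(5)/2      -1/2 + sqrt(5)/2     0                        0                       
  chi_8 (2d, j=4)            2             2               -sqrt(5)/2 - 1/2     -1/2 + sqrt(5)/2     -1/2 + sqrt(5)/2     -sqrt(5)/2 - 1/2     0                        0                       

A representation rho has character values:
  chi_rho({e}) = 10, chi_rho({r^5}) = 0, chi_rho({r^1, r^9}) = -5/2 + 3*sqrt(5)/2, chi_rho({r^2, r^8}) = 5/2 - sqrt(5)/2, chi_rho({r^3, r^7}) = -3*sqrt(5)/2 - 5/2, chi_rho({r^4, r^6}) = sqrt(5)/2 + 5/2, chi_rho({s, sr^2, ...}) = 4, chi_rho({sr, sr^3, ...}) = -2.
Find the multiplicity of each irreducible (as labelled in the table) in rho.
Multiplicities: chi_1: 1, chi_2: 0, chi_3: 3, chi_4: 0, chi_5: 1, chi_6: 2, chi_7: 0, chi_8: 0.

Justification: Use <chi_rho, chi> = (1/|G|) sum_C |C| * chi_rho(C) * conj(chi(C)) with |G| = 20 for each irreducible chi in the table:
  <chi_rho, chi_1> = (1/20)[1*(10)*conj(1) + 1*(0)*conj(1) + 2*(-5/2 + 3*sqrt(5)/2)*conj(1) + 2*(5/2 - sqrt(5)/2)*conj(1) + 2*(-3*sqrt(5)/2 - 5/2)*conj(1) + 2*(sqrt(5)/2 + 5/2)*conj(1) + 5*(4)*conj(1) + 5*(-2)*conj(1)]
      = (1/20)[(10) + (0) + (-5 + 3*sqrt(5)) + (5 - sqrt(5)) + (-3*sqrt(5) - 5) + (sqrt(5) + 5) + (20) + (-10)] = 20/20 = 1
  <chi_rho, chi_2> = (1/20)[1*(10)*conj(1) + 1*(0)*conj(1) + 2*(-5/2 + 3*sqrt(5)/2)*conj(1) + 2*(5/2 - sqrt(5)/2)*conj(1) + 2*(-3*sqrt(5)/2 - 5/2)*conj(1) + 2*(sqrt(5)/2 + 5/2)*conj(1) + 5*(4)*conj(-1) + 5*(-2)*conj(-1)]
      = (1/20)[(10) + (0) + (-5 + 3*sqrt(5)) + (5 - sqrt(5)) + (-3*sqrt(5) - 5) + (sqrt(5) + 5) + (-20) + (10)] = 0/20 = 0
  <chi_rho, chi_3> = (1/20)[1*(10)*conj(1) + 1*(0)*conj(-1) + 2*(-5/2 + 3*sqrt(5)/2)*conj(-1) + 2*(5/2 - sqrt(5)/2)*conj(1) + 2*(-3*sqrt(5)/2 - 5/2)*conj(-1) + 2*(sqrt(5)/2 + 5/2)*conj(1) + 5*(4)*conj(1) + 5*(-2)*conj(-1)]
      = (1/20)[(10) + (0) + (5 - 3*sqrt(5)) + (5 - sqrt(5)) + (5 + 3*sqrt(5)) + (sqrt(5) + 5) + (20) + (10)] = 60/20 = 3
  <chi_rho, chi_4> = (1/20)[1*(10)*conj(1) + 1*(0)*conj(-1) + 2*(-5/2 + 3*sqrt(5)/2)*conj(-1) + 2*(5/2 - sqrt(5)/2)*conj(1) + 2*(-3*sqrt(5)/2 - 5/2)*conj(-1) + 2*(sqrt(5)/2 + 5/2)*conj(1) + 5*(4)*conj(-1) + 5*(-2)*conj(1)]
      = (1/20)[(10) + (0) + (5 - 3*sqrt(5)) + (5 - sqrt(5)) + (5 + 3*sqrt(5)) + (sqrt(5) + 5) + (-20) + (-10)] = 0/20 = 0
  <chi_rho, chi_5> = (1/20)[1*(10)*conj(2) + 1*(0)*conj(-2) + 2*(-5/2 + 3*sqrt(5)/2)*conj(1/2 + sqrt(5)/2) + 2*(5/2 - sqrt(5)/2)*conj(-1/2 + sqrt(5)/2) + 2*(-3*sqrt(5)/2 - 5/2)*conj(1/2 - sqrt(5)/2) + 2*(sqrt(5)/2 + 5/2)*conj(-sqrt(5)/2 - 1/2) + 5*(4)*conj(0) + 5*(-2)*conj(0)]
      = (1/20)[(20) + (0) + (5 - sqrt(5)) + (-5 + 3*sqrt(5)) + (sqrt(5) + 5) + (-3*sqrt(5) - 5) + (0) + (0)] = 20/20 = 1
  <chi_rho, chi_6> = (1/20)[1*(10)*conj(2) + 1*(0)*conj(2) + 2*(-5/2 + 3*sqrt(5)/2)*conj(-1/2 + sqrt(5)/2) + 2*(5/2 - sqrt(5)/2)*conj(-sqrt(5)/2 - 1/2) + 2*(-3*sqrt(5)/2 - 5/2)*conj(-sqrt(5)/2 - 1/2) + 2*(sqrt(5)/2 + 5/2)*conj(-1/2 + sqrt(5)/2) + 5*(4)*conj(0) + 5*(-2)*conj(0)]
      = (1/20)[(20) + (0) + (10 - 4*sqrt(5)) + (-2*sqrt(5)) + (4*sqrt(5) + 10) + (2*sqrt(5)) + (0) + (0)] = 40/20 = 2
  <chi_rho, chi_7> = (1/20)[1*(10)*conj(2) + 1*(0)*conj(-2) + 2*(-5/2 + 3*sqrt(5)/2)*conj(1/2 - sqrt(5)/2) + 2*(5/2 - sqrt(5)/2)*conj(-sqrt(5)/2 - 1/2) + 2*(-3*sqrt(5)/2 - 5/2)*conj(1/2 + sqrt(5)/2) + 2*(sqrt(5)/2 + 5/2)*conj(-1/2 + sqrt(5)/2) + 5*(4)*conj(0) + 5*(-2)*conj(0)]
      = (1/20)[(20) + (0) + (-10 + 4*sqrt(5)) + (-2*sqrt(5)) + (-10 - 4*sqrt(5)) + (2*sqrt(5)) + (0) + (0)] = 0/20 = 0
  <chi_rho, chi_8> = (1/20)[1*(10)*conj(2) + 1*(0)*conj(2) + 2*(-5/2 + 3*sqrt(5)/2)*conj(-sqrt(5)/2 - 1/2) + 2*(5/2 - sqrt(5)/2)*conj(-1/2 + sqrt(5)/2) + 2*(-3*sqrt(5)/2 - 5/2)*conj(-1/2 + sqrt(5)/2) + 2*(sqrt(5)/2 + 5/2)*conj(-sqrt(5)/2 - 1/2) + 5*(4)*conj(0) + 5*(-2)*conj(0)]
      = (1/20)[(20) + (0) + (-5 + sqrt(5)) + (-5 + 3*sqrt(5)) + (-5 - sqrt(5)) + (-3*sqrt(5) - 5) + (0) + (0)] = 0/20 = 0
Dimension check: dim(rho) = sum (mult * dim) = 1*1 + 0*1 + 3*1 + 0*1 + 1*2 + 2*2 + 0*2 + 0*2 = 10 = chi_rho(e) = 10.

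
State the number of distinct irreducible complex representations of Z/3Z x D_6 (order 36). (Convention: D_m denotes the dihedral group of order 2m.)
18

Solution. The number of irreducible complex representations of a finite group equals its number of conjugacy classes. For a direct product, #classes(G x H) = #classes(G) * #classes(H). Z/3Z has 3 classes (abelian), D_6 has 6 classes, so 3 * 6 = 18, so Z/3Z x D_6 (order 36) has exactly 18 irreducible complex representations.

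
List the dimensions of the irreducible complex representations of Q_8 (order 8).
Dimensions: 1, 1, 1, 1, 2

Reasoning: There are 5 irreducibles (= number of conjugacy classes). Their dimensions d_i satisfy sum d_i^2 = |G| = 8: 1 + 1 + 1 + 1 + 4 = 8.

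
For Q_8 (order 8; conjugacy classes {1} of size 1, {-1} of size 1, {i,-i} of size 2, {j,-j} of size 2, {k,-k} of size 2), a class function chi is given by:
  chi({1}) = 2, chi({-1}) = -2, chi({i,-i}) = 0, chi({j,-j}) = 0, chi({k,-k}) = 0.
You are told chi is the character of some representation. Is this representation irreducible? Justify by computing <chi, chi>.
Irreducible: <chi, chi> = 1.

<chi, chi> = (1/|G|) sum_C |C| * |chi(C)|^2 = (1/8)[1*|2|^2 + 1*|-2|^2 + 2*|0|^2 + 2*|0|^2 + 2*|0|^2]
  = (1/8)[(4) + (4) + (0) + (0) + (0)] = 8/8 = 1.
A character is irreducible iff <chi, chi> = 1, so this representation is irreducible.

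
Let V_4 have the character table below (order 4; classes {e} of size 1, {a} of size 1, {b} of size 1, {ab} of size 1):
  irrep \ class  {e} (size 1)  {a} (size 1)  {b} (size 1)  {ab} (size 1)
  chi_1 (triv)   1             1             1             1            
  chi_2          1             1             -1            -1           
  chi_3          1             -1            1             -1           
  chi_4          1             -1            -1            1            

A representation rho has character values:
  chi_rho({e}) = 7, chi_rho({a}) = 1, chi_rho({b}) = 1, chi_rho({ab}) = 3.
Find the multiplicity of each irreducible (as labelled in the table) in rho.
Multiplicities: chi_1: 3, chi_2: 1, chi_3: 1, chi_4: 2.

Working: Use <chi_rho, chi> = (1/|G|) sum_C |C| * chi_rho(C) * conj(chi(C)) with |G| = 4 for each irreducible chi in the table:
  <chi_rho, chi_1> = (1/4)[1*(7)*conj(1) + 1*(1)*conj(1) + 1*(1)*conj(1) + 1*(3)*conj(1)]
      = (1/4)[(7) + (1) + (1) + (3)] = 12/4 = 3
  <chi_rho, chi_2> = (1/4)[1*(7)*conj(1) + 1*(1)*conj(1) + 1*(1)*conj(-1) + 1*(3)*conj(-1)]
      = (1/4)[(7) + (1) + (-1) + (-3)] = 4/4 = 1
  <chi_rho, chi_3> = (1/4)[1*(7)*conj(1) + 1*(1)*conj(-1) + 1*(1)*conj(1) + 1*(3)*conj(-1)]
      = (1/4)[(7) + (-1) + (1) + (-3)] = 4/4 = 1
  <chi_rho, chi_4> = (1/4)[1*(7)*conj(1) + 1*(1)*conj(-1) + 1*(1)*conj(-1) + 1*(3)*conj(1)]
      = (1/4)[(7) + (-1) + (-1) + (3)] = 8/4 = 2
Dimension check: dim(rho) = sum (mult * dim) = 3*1 + 1*1 + 1*1 + 2*1 = 7 = chi_rho(e) = 7.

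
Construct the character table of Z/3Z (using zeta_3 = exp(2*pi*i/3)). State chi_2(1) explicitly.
Character table of Z/3Z (irreps indexed chi_0,...,chi_2 with chi_k(m) = zeta_3^(k*m), zeta_3 = exp(2*pi*i/3)):
  irrep \ class  {0} (size 1)  {1} (size 1)    {2} (size 1)  
  chi_0          1             1               1             
  chi_1          1             exp(2*I*pi/3)   exp(-2*I*pi/3)
  chi_2          1             exp(-2*I*pi/3)  exp(2*I*pi/3) 

Spot check: chi_2(1) = zeta_3^(2*1) = zeta_3^2 = exp(-2*I*pi/3).

Z/3Z is abelian, so all 3 irreducible complex representations are 1-dimensional. They are given by chi_k(m) = zeta_3^(k*m) for k = 0,...,2. Row orthogonality: sum_m chi_k(m) conj(chi_l(m)) = 3 * [k = l].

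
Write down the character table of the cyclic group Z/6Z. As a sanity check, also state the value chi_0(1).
Character table of Z/6Z (irreps indexed chi_0,...,chi_5 with chi_k(m) = zeta_6^(k*m), zeta_6 = exp(2*pi*i/6)):
  irrep \ class  {0} (size 1)  {1} (size 1)    {2} (size 1)    {3} (size 1)  {4} (size 1)    {5} (size 1)  
  chi_0          1             1               1               1             1               1             
  chi_1          1             exp(I*pi/3)     exp(2*I*pi/3)   -1            exp(-2*I*pi/3)  exp(-I*pi/3)  
  chi_2          1             exp(2*I*pi/3)   exp(-2*I*pi/3)  1             exp(2*I*pi/3)   exp(-2*I*pi/3)
  chi_3          1             -1              1               -1            1               -1            
  chi_4          1             exp(-2*I*pi/3)  exp(2*I*pi/3)   1             exp(-2*I*pi/3)  exp(2*I*pi/3) 
  chi_5          1             exp(-I*pi/3)    exp(-2*I*pi/3)  -1            exp(2*I*pi/3)   exp(I*pi/3)   

Spot check: chi_0(1) = zeta_6^(0*1) = zeta_6^0 = 1.

Argument: Z/6Z is abelian, so all 6 irreducible complex representations are 1-dimensional. They are given by chi_k(m) = zeta_6^(k*m) for k = 0,...,5. Row orthogonality: sum_m chi_k(m) conj(chi_l(m)) = 6 * [k = l].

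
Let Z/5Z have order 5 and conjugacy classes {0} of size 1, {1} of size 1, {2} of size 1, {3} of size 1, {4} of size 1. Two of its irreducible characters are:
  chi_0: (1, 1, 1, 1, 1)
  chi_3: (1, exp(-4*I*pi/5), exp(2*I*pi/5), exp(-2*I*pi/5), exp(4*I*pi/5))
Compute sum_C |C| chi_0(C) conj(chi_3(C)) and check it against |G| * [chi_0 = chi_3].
Sum = 0; so <chi_0, chi_3> = 0 (distinct irreducibles are orthogonal).

Derivation: Compute term by term over conjugacy classes (|C| * chi_0(C) * conj(chi_3(C))):
  1*(1)*conj(1) + 1*(1)*conj(exp(-4*I*pi/5)) + 1*(1)*conj(exp(2*I*pi/5)) + 1*(1)*conj(exp(-2*I*pi/5)) + 1*(1)*conj(exp(4*I*pi/5))
  = (1) + (exp(4*I*pi/5)) + (exp(-2*I*pi/5)) + (exp(2*I*pi/5)) + (exp(-4*I*pi/5))
  = 0.
(Exp terms are combined using exp(i*s)*conj(exp(i*t)) = exp(i*(s-t)), and sums of them are collapsed using the identity that for every m > 1 the m distinct m-th roots of unity sum to 0, e.g. 1 + exp(2*I*pi/3) + exp(-2*I*pi/3) = 0.)
Dividing by |G| = 5 gives 0/5 = 0, matching the row-orthogonality relation <chi_0, chi_3> = [chi_0 = chi_3].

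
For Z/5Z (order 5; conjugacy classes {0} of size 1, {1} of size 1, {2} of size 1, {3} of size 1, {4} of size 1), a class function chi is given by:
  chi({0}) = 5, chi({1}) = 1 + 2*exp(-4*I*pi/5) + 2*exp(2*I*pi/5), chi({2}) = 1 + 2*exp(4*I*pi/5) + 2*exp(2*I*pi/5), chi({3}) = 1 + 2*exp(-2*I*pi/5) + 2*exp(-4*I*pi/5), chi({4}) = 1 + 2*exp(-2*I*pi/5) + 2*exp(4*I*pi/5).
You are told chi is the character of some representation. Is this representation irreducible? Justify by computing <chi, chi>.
Not irreducible (reducible): <chi, chi> = 9 > 1.

<chi, chi> = (1/|G|) sum_C |C| * |chi(C)|^2 = (1/5)[1*|5|^2 + 1*|1 + 2*exp(-4*I*pi/5) + 2*exp(2*I*pi/5)|^2 + 1*|1 + 2*exp(4*I*pi/5) + 2*exp(2*I*pi/5)|^2 + 1*|1 + 2*exp(-2*I*pi/5) + 2*exp(-4*I*pi/5)|^2 + 1*|1 + 2*exp(-2*I*pi/5) + 2*exp(4*I*pi/5)|^2]
  = (1/5)[(25) + (9 + 6*exp(-4*I*pi/5) + 2*exp(-2*I*pi/5) + 2*exp(2*I*pi/5) + 6*exp(4*I*pi/5)) + (9 + 6*exp(-2*I*pi/5) + 2*exp(-4*I*pi/5) + 2*exp(4*I*pi/5) + 6*exp(2*I*pi/5)) + (9 + 6*exp(-2*I*pi/5) + 2*exp(-4*I*pi/5) + 2*exp(4*I*pi/5) + 6*exp(2*I*pi/5)) + (9 + 6*exp(-4*I*pi/5) + 2*exp(-2*I*pi/5) + 2*exp(2*I*pi/5) + 6*exp(4*I*pi/5))] = 45/5 = 9.
(Exp terms are combined using exp(i*s)*conj(exp(i*t)) = exp(i*(s-t)), and sums of them are collapsed using the identity that for every m > 1 the m distinct m-th roots of unity sum to 0, e.g. 1 + exp(2*I*pi/3) + exp(-2*I*pi/3) = 0.)
A character is irreducible iff <chi, chi> = 1, so this representation is reducible.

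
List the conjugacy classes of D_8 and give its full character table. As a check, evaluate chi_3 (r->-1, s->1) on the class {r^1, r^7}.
Conjugacy classes: {e} of size 1, {r^4} of size 1, {r^1, r^7} of size 2, {r^2, r^6} of size 2, {r^3, r^5} of size 2, {s, sr^2, ...} of size 4, {sr, sr^3, ...} of size 4.
Character table:
  irrep \ class              {e} (size 1)  {r^4} (size 1)  {r^1, r^7} (size 2)  {r^2, r^6} (size 2)  {r^3, r^5} (size 2)  {s, sr^2, ...} (size 4)  {sr, sr^3, ...} (size 4)
  chi_1 (triv)               1             1               1                    1                    1                    1                        1                       
  chi_2 (sign: r->1, s->-1)  1             1               1                    1                    1                    -1                       -1                      
  chi_3 (r->-1, s->1)        1             1               -1                   1                    -1                   1                        -1                      
  chi_4 (r->-1, s->-1)       1             1               -1                   1                    -1                   -1                       1                       
  chi_5 (2d, j=1)            2             -2              sqrt(2)              0                    -sqrt(2)             0                        0                       
  chi_6 (2d, j=2)            2             2               0                    -2                   0                    0                        0                       
  chi_7 (2d, j=3)            2             -2              -sqrt(2)             0                    sqrt(2)              0                        0                       

Spot check: chi_3 (r->-1, s->1) on {r^1, r^7} = -1.

Justification: D_8 has order 2*8 = 16 with 7 conjugacy classes, hence 7 irreducibles. Sum of squared dims 1 + 1 + 1 + 1 + 4 + 4 + 4 = 16 = |G|. Linear characters come from the abelianisation; the 2-dimensional irreps have character r^k -> 2*cos(2*pi*j*k/8), reflections -> 0.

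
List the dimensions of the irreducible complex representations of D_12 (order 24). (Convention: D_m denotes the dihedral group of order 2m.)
Dimensions: 1, 1, 1, 1, 2, 2, 2, 2, 2

Details: There are 9 irreducibles (= number of conjugacy classes). Their dimensions d_i satisfy sum d_i^2 = |G| = 24: 1 + 1 + 1 + 1 + 4 + 4 + 4 + 4 + 4 = 24.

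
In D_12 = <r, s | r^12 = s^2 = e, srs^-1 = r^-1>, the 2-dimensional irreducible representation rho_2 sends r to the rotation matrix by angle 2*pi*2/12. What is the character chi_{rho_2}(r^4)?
chi_{rho_2}(r^4) = 2*cos(2*pi*2*4/12) = -1

Details: rho_2(r^4) is rotation by angle 2*pi*2*4/12, whose trace is 2*cos(2*pi*2*4/12) = -1.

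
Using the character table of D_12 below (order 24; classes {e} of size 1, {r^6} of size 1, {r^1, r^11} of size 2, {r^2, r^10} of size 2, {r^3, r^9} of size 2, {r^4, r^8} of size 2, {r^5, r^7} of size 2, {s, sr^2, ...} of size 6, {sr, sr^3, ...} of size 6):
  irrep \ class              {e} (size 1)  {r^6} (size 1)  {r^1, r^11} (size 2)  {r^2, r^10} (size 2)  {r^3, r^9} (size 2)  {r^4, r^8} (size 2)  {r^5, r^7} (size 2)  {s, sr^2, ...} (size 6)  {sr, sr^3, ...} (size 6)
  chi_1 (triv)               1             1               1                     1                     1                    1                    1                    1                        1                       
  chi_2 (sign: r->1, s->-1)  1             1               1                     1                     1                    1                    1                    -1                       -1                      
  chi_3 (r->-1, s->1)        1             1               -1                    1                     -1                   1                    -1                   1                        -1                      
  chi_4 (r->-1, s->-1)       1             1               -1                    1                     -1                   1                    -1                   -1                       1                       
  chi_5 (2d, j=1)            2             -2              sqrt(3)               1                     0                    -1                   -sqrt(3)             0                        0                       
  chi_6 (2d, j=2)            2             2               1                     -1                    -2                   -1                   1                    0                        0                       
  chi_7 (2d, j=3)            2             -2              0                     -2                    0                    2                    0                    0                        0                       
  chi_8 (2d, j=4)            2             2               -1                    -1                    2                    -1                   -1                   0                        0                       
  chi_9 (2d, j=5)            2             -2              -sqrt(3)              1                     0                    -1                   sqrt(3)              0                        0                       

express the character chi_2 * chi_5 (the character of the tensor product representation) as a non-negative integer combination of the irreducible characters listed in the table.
chi_2 tensor chi_5 = chi_5 (all other irreducibles have multiplicity 0).

Argument: The character of a tensor product is the pointwise product (chi_2 * chi_5)(C) = chi_2(C) * chi_5(C):
  {e}: (1)*(2), {r^6}: (1)*(-2), {r^1, r^11}: (1)*(sqrt(3)), {r^2, r^10}: (1)*(1), {r^3, r^9}: (1)*(0), {r^4, r^8}: (1)*(-1), {r^5, r^7}: (1)*(-sqrt(3)), {s, sr^2, ...}: (-1)*(0), {sr, sr^3, ...}: (-1)*(0)
so (chi_2 * chi_5) takes values
  {e} -> 2, {r^6} -> -2, {r^1, r^11} -> sqrt(3), {r^2, r^10} -> 1, {r^3, r^9} -> 0, {r^4, r^8} -> -1, {r^5, r^7} -> -sqrt(3), {s, sr^2, ...} -> 0, {sr, sr^3, ...} -> 0.
Now take the inner product of this character with each irreducible chi from the table, <chi_2*chi_5, chi> = (1/24) sum_C |C| (chi_2*chi_5)(C) conj(chi(C)):
  <chi_2*chi_5, chi_1> = (1/24)[1*(2)*conj(1) + 1*(-2)*conj(1) + 2*(sqrt(3))*conj(1) + 2*(1)*conj(1) + 2*(0)*conj(1) + 2*(-1)*conj(1) + 2*(-sqrt(3))*conj(1) + 6*(0)*conj(1) + 6*(0)*conj(1)]
      = (1/24)[(2) + (-2) + (2*sqrt(3)) + (2) + (0) + (-2) + (-2*sqrt(3)) + (0) + (0)] = 0/24 = 0
  <chi_2*chi_5, chi_2> = (1/24)[1*(2)*conj(1) + 1*(-2)*conj(1) + 2*(sqrt(3))*conj(1) + 2*(1)*conj(1) + 2*(0)*conj(1) + 2*(-1)*conj(1) + 2*(-sqrt(3))*conj(1) + 6*(0)*conj(-1) + 6*(0)*conj(-1)]
      = (1/24)[(2) + (-2) + (2*sqrt(3)) + (2) + (0) + (-2) + (-2*sqrt(3)) + (0) + (0)] = 0/24 = 0
  <chi_2*chi_5, chi_3> = (1/24)[1*(2)*conj(1) + 1*(-2)*conj(1) + 2*(sqrt(3))*conj(-1) + 2*(1)*conj(1) + 2*(0)*conj(-1) + 2*(-1)*conj(1) + 2*(-sqrt(3))*conj(-1) + 6*(0)*conj(1) + 6*(0)*conj(-1)]
      = (1/24)[(2) + (-2) + (-2*sqrt(3)) + (2) + (0) + (-2) + (2*sqrt(3)) + (0) + (0)] = 0/24 = 0
  <chi_2*chi_5, chi_4> = (1/24)[1*(2)*conj(1) + 1*(-2)*conj(1) + 2*(sqrt(3))*conj(-1) + 2*(1)*conj(1) + 2*(0)*conj(-1) + 2*(-1)*conj(1) + 2*(-sqrt(3))*conj(-1) + 6*(0)*conj(-1) + 6*(0)*conj(1)]
      = (1/24)[(2) + (-2) + (-2*sqrt(3)) + (2) + (0) + (-2) + (2*sqrt(3)) + (0) + (0)] = 0/24 = 0
  <chi_2*chi_5, chi_5> = (1/24)[1*(2)*conj(2) + 1*(-2)*conj(-2) + 2*(sqrt(3))*conj(sqrt(3)) + 2*(1)*conj(1) + 2*(0)*conj(0) + 2*(-1)*conj(-1) + 2*(-sqrt(3))*conj(-sqrt(3)) + 6*(0)*conj(0) + 6*(0)*conj(0)]
      = (1/24)[(4) + (4) + (6) + (2) + (0) + (2) + (6) + (0) + (0)] = 24/24 = 1
  <chi_2*chi_5, chi_6> = (1/24)[1*(2)*conj(2) + 1*(-2)*conj(2) + 2*(sqrt(3))*conj(1) + 2*(1)*conj(-1) + 2*(0)*conj(-2) + 2*(-1)*conj(-1) + 2*(-sqrt(3))*conj(1) + 6*(0)*conj(0) + 6*(0)*conj(0)]
      = (1/24)[(4) + (-4) + (2*sqrt(3)) + (-2) + (0) + (2) + (-2*sqrt(3)) + (0) + (0)] = 0/24 = 0
  <chi_2*chi_5, chi_7> = (1/24)[1*(2)*conj(2) + 1*(-2)*conj(-2) + 2*(sqrt(3))*conj(0) + 2*(1)*conj(-2) + 2*(0)*conj(0) + 2*(-1)*conj(2) + 2*(-sqrt(3))*conj(0) + 6*(0)*conj(0) + 6*(0)*conj(0)]
      = (1/24)[(4) + (4) + (0) + (-4) + (0) + (-4) + (0) + (0) + (0)] = 0/24 = 0
  <chi_2*chi_5, chi_8> = (1/24)[1*(2)*conj(2) + 1*(-2)*conj(2) + 2*(sqrt(3))*conj(-1) + 2*(1)*conj(-1) + 2*(0)*conj(2) + 2*(-1)*conj(-1) + 2*(-sqrt(3))*conj(-1) + 6*(0)*conj(0) + 6*(0)*conj(0)]
      = (1/24)[(4) + (-4) + (-2*sqrt(3)) + (-2) + (0) + (2) + (2*sqrt(3)) + (0) + (0)] = 0/24 = 0
  <chi_2*chi_5, chi_9> = (1/24)[1*(2)*conj(2) + 1*(-2)*conj(-2) + 2*(sqrt(3))*conj(-sqrt(3)) + 2*(1)*conj(1) + 2*(0)*conj(0) + 2*(-1)*conj(-1) + 2*(-sqrt(3))*conj(sqrt(3)) + 6*(0)*conj(0) + 6*(0)*conj(0)]
      = (1/24)[(4) + (4) + (-6) + (2) + (0) + (2) + (-6) + (0) + (0)] = 0/24 = 0
Hence the multiplicities are chi_5: 1. Dimension check: dim(chi_2)*dim(chi_5) = 1*2 = 2 and sum (mult * dim) = 1*2 = 2.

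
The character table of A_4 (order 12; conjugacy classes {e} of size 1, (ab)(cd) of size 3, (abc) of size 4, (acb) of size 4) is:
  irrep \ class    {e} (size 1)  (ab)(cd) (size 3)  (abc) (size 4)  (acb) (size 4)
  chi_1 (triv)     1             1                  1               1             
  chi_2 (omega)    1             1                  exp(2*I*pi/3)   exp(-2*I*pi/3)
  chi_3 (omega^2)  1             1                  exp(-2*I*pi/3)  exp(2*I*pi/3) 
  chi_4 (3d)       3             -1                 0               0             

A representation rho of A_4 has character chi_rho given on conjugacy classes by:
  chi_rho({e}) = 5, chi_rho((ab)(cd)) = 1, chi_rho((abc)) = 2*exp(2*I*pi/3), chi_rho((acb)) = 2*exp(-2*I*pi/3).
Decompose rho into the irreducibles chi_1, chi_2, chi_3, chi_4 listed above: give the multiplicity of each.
Multiplicities: chi_1: 0, chi_2: 2, chi_3: 0, chi_4: 1.

Derivation: Use <chi_rho, chi> = (1/|G|) sum_C |C| * chi_rho(C) * conj(chi(C)) with |G| = 12 for each irreducible chi in the table:
  <chi_rho, chi_1> = (1/12)[1*(5)*conj(1) + 3*(1)*conj(1) + 4*(2*exp(2*I*pi/3))*conj(1) + 4*(2*exp(-2*I*pi/3))*conj(1)]
      = (1/12)[(5) + (3) + (8*exp(2*I*pi/3)) + (8*exp(-2*I*pi/3))] = 0/12 = 0
  <chi_rho, chi_2> = (1/12)[1*(5)*conj(1) + 3*(1)*conj(1) + 4*(2*exp(2*I*pi/3))*conj(exp(2*I*pi/3)) + 4*(2*exp(-2*I*pi/3))*conj(exp(-2*I*pi/3))]
      = (1/12)[(5) + (3) + (8) + (8)] = 24/12 = 2
  <chi_rho, chi_3> = (1/12)[1*(5)*conj(1) + 3*(1)*conj(1) + 4*(2*exp(2*I*pi/3))*conj(exp(-2*I*pi/3)) + 4*(2*exp(-2*I*pi/3))*conj(exp(2*I*pi/3))]
      = (1/12)[(5) + (3) + (8*exp(-2*I*pi/3)) + (8*exp(2*I*pi/3))] = 0/12 = 0
  <chi_rho, chi_4> = (1/12)[1*(5)*conj(3) + 3*(1)*conj(-1) + 4*(2*exp(2*I*pi/3))*conj(0) + 4*(2*exp(-2*I*pi/3))*conj(0)]
      = (1/12)[(15) + (-3) + (0) + (0)] = 12/12 = 1
(Exp terms are combined using exp(i*s)*conj(exp(i*t)) = exp(i*(s-t)), and sums of them are collapsed using the identity that for every m > 1 the m distinct m-th roots of unity sum to 0, e.g. 1 + exp(2*I*pi/3) + exp(-2*I*pi/3) = 0.)
Dimension check: dim(rho) = sum (mult * dim) = 0*1 + 2*1 + 0*1 + 1*3 = 5 = chi_rho(e) = 5.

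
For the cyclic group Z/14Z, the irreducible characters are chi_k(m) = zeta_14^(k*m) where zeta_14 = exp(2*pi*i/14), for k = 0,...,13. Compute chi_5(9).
chi_5(9) = zeta_14^45 = exp(3*I*pi/7)

Argument: chi_5(9) = zeta_14^(5*9) = zeta_14^45. Since zeta_14^14 = 1, this equals zeta_14^3 = exp(2*pi*i*3/14) = exp(3*I*pi/7).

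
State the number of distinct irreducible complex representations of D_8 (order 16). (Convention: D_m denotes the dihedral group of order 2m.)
7

The number of irreducible complex representations of a finite group equals its number of conjugacy classes. D_8 has 7 conjugacy classes (n/2 + 3 for n even), so D_8 (order 16) has exactly 7 irreducible complex representations.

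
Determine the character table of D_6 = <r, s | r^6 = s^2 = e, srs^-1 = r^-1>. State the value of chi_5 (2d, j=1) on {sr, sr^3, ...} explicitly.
Conjugacy classes: {e} of size 1, {r^3} of size 1, {r^1, r^5} of size 2, {r^2, r^4} of size 2, {s, sr^2, ...} of size 3, {sr, sr^3, ...} of size 3.
Character table:
  irrep \ class              {e} (size 1)  {r^3} (size 1)  {r^1, r^5} (size 2)  {r^2, r^4} (size 2)  {s, sr^2, ...} (size 3)  {sr, sr^3, ...} (size 3)
  chi_1 (triv)               1             1               1                    1                    1                        1                       
  chi_2 (sign: r->1, s->-1)  1             1               1                    1                    -1                       -1                      
  chi_3 (r->-1, s->1)        1             -1              -1                   1                    1                        -1                      
  chi_4 (r->-1, s->-1)       1             -1              -1                   1                    -1                       1                       
  chi_5 (2d, j=1)            2             -2              1                    -1                   0                        0                       
  chi_6 (2d, j=2)            2             2               -1                   -1                   0                        0                       

Spot check: chi_5 (2d, j=1) on {sr, sr^3, ...} = 0.

Working: D_6 has order 2*6 = 12 with 6 conjugacy classes, hence 6 irreducibles. Sum of squared dims 1 + 1 + 1 + 1 + 4 + 4 = 12 = |G|. Linear characters come from the abelianisation; the 2-dimensional irreps have character r^k -> 2*cos(2*pi*j*k/6), reflections -> 0.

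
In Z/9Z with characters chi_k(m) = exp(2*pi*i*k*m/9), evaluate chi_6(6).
chi_6(6) = zeta_9^36 = 1

Why: chi_6(6) = zeta_9^(6*6) = zeta_9^36. Since zeta_9^9 = 1, this equals zeta_9^0 = exp(2*pi*i*0/9) = 1.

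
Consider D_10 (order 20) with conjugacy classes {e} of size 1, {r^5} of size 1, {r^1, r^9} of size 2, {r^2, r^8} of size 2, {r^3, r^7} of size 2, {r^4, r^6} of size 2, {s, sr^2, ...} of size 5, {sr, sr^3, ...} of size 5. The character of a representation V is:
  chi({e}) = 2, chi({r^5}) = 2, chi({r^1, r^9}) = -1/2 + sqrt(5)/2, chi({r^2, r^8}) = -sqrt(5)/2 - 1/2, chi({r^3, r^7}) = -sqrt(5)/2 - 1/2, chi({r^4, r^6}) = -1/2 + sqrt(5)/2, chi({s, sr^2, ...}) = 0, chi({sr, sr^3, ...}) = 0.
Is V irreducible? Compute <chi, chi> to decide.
Irreducible: <chi, chi> = 1.

Reasoning: <chi, chi> = (1/|G|) sum_C |C| * |chi(C)|^2 = (1/20)[1*|2|^2 + 1*|2|^2 + 2*|-1/2 + sqrt(5)/2|^2 + 2*|-sqrt(5)/2 - 1/2|^2 + 2*|-sqrt(5)/2 - 1/2|^2 + 2*|-1/2 + sqrt(5)/2|^2 + 5*|0|^2 + 5*|0|^2]
  = (1/20)[(4) + (4) + (3 - sqrt(5)) + (sqrt(5) + 3) + (sqrt(5) + 3) + (3 - sqrt(5)) + (0) + (0)] = 20/20 = 1.
A character is irreducible iff <chi, chi> = 1, so this representation is irreducible.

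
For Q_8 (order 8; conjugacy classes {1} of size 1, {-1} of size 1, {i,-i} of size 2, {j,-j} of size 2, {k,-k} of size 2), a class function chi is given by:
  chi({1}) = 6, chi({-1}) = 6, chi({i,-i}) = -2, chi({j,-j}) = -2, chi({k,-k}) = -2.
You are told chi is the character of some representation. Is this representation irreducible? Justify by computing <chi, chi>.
Not irreducible (reducible): <chi, chi> = 12 > 1.

Solution. <chi, chi> = (1/|G|) sum_C |C| * |chi(C)|^2 = (1/8)[1*|6|^2 + 1*|6|^2 + 2*|-2|^2 + 2*|-2|^2 + 2*|-2|^2]
  = (1/8)[(36) + (36) + (8) + (8) + (8)] = 96/8 = 12.
A character is irreducible iff <chi, chi> = 1, so this representation is reducible.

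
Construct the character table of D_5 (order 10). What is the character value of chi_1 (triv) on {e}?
Conjugacy classes: {e} of size 1, {r^1, r^4} of size 2, {r^2, r^3} of size 2, {s, sr, ..., sr^4} of size 5.
Character table:
  irrep \ class              {e} (size 1)  {r^1, r^4} (size 2)  {r^2, r^3} (size 2)  {s, sr, ..., sr^4} (size 5)
  chi_1 (triv)               1             1                    1                    1                          
  chi_2 (sign: r->1, s->-1)  1             1                    1                    -1                         
  chi_3 (2d, j=1)            2             -1/2 + sqrt(5)/2     -sqrt(5)/2 - 1/2     0                          
  chi_4 (2d, j=2)            2             -sqrt(5)/2 - 1/2     -1/2 + sqrt(5)/2     0                          

Spot check: chi_1 (triv) on {e} = 1.

Reasoning: D_5 has order 2*5 = 10 with 4 conjugacy classes, hence 4 irreducibles. Sum of squared dims 1 + 1 + 4 + 4 = 10 = |G|. Linear characters come from the abelianisation; the 2-dimensional irreps have character r^k -> 2*cos(2*pi*j*k/5), reflections -> 0.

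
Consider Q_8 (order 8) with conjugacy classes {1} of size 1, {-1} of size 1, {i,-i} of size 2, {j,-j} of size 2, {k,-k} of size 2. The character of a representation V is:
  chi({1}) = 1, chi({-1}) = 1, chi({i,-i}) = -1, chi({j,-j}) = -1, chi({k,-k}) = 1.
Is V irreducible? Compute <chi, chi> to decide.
Irreducible: <chi, chi> = 1.

Justification: <chi, chi> = (1/|G|) sum_C |C| * |chi(C)|^2 = (1/8)[1*|1|^2 + 1*|1|^2 + 2*|-1|^2 + 2*|-1|^2 + 2*|1|^2]
  = (1/8)[(1) + (1) + (2) + (2) + (2)] = 8/8 = 1.
A character is irreducible iff <chi, chi> = 1, so this representation is irreducible.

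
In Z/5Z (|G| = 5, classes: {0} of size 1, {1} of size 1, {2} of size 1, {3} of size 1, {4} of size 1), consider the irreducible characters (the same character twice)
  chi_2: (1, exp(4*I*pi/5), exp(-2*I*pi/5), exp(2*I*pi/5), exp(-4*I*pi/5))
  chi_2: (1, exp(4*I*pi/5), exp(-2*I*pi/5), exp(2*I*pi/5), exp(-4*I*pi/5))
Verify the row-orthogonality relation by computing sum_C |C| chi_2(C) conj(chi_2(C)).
Sum = 5 = |G| = 5; so <chi_2, chi_2> = 1 (norm-1 confirms irreducibility).

Working: Compute term by term over conjugacy classes (|C| * chi_2(C) * conj(chi_2(C))):
  1*(1)*conj(1) + 1*(exp(4*I*pi/5))*conj(exp(4*I*pi/5)) + 1*(exp(-2*I*pi/5))*conj(exp(-2*I*pi/5)) + 1*(exp(2*I*pi/5))*conj(exp(2*I*pi/5)) + 1*(exp(-4*I*pi/5))*conj(exp(-4*I*pi/5))
  = (1) + (1) + (1) + (1) + (1)
  = 5.
(Exp terms are combined using exp(i*s)*conj(exp(i*t)) = exp(i*(s-t)), and sums of them are collapsed using the identity that for every m > 1 the m distinct m-th roots of unity sum to 0, e.g. 1 + exp(2*I*pi/3) + exp(-2*I*pi/3) = 0.)
Dividing by |G| = 5 gives 5/5 = 1, matching the row-orthogonality relation <chi_2, chi_2> = [chi_2 = chi_2].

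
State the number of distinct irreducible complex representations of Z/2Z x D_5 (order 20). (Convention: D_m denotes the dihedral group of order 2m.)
8

Proof sketch: The number of irreducible complex representations of a finite group equals its number of conjugacy classes. For a direct product, #classes(G x H) = #classes(G) * #classes(H). Z/2Z has 2 classes (abelian), D_5 has 4 classes, so 2 * 4 = 8, so Z/2Z x D_5 (order 20) has exactly 8 irreducible complex representations.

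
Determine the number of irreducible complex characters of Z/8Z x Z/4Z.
32

Proof sketch: The number of irreducible complex representations of a finite group equals its number of conjugacy classes. Z/8Z x Z/4Z is abelian of order 32, so every element is its own conjugacy class: 32 classes, so Z/8Z x Z/4Z (order 32) has exactly 32 irreducible complex representations.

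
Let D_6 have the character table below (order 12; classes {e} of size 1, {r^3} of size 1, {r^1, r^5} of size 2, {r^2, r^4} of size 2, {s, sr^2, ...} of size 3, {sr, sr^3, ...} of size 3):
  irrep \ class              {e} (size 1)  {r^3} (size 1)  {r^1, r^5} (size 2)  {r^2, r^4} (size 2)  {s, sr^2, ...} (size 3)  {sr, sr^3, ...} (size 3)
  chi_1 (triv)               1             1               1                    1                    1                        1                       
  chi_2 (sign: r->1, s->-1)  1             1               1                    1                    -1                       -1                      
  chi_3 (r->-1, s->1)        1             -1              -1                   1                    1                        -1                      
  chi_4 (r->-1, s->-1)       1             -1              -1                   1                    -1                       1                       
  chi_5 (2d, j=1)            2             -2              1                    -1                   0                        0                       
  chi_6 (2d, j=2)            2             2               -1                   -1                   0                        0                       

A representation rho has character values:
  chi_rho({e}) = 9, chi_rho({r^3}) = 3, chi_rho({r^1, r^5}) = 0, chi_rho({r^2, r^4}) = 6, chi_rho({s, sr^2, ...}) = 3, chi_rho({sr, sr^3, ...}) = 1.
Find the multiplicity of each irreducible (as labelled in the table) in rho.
Multiplicities: chi_1: 3, chi_2: 1, chi_3: 2, chi_4: 1, chi_5: 0, chi_6: 1.

Argument: Use <chi_rho, chi> = (1/|G|) sum_C |C| * chi_rho(C) * conj(chi(C)) with |G| = 12 for each irreducible chi in the table:
  <chi_rho, chi_1> = (1/12)[1*(9)*conj(1) + 1*(3)*conj(1) + 2*(0)*conj(1) + 2*(6)*conj(1) + 3*(3)*conj(1) + 3*(1)*conj(1)]
      = (1/12)[(9) + (3) + (0) + (12) + (9) + (3)] = 36/12 = 3
  <chi_rho, chi_2> = (1/12)[1*(9)*conj(1) + 1*(3)*conj(1) + 2*(0)*conj(1) + 2*(6)*conj(1) + 3*(3)*conj(-1) + 3*(1)*conj(-1)]
      = (1/12)[(9) + (3) + (0) + (12) + (-9) + (-3)] = 12/12 = 1
  <chi_rho, chi_3> = (1/12)[1*(9)*conj(1) + 1*(3)*conj(-1) + 2*(0)*conj(-1) + 2*(6)*conj(1) + 3*(3)*conj(1) + 3*(1)*conj(-1)]
      = (1/12)[(9) + (-3) + (0) + (12) + (9) + (-3)] = 24/12 = 2
  <chi_rho, chi_4> = (1/12)[1*(9)*conj(1) + 1*(3)*conj(-1) + 2*(0)*conj(-1) + 2*(6)*conj(1) + 3*(3)*conj(-1) + 3*(1)*conj(1)]
      = (1/12)[(9) + (-3) + (0) + (12) + (-9) + (3)] = 12/12 = 1
  <chi_rho, chi_5> = (1/12)[1*(9)*conj(2) + 1*(3)*conj(-2) + 2*(0)*conj(1) + 2*(6)*conj(-1) + 3*(3)*conj(0) + 3*(1)*conj(0)]
      = (1/12)[(18) + (-6) + (0) + (-12) + (0) + (0)] = 0/12 = 0
  <chi_rho, chi_6> = (1/12)[1*(9)*conj(2) + 1*(3)*conj(2) + 2*(0)*conj(-1) + 2*(6)*conj(-1) + 3*(3)*conj(0) + 3*(1)*conj(0)]
      = (1/12)[(18) + (6) + (0) + (-12) + (0) + (0)] = 12/12 = 1
Dimension check: dim(rho) = sum (mult * dim) = 3*1 + 1*1 + 2*1 + 1*1 + 0*2 + 1*2 = 9 = chi_rho(e) = 9.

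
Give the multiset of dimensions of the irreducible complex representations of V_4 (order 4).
Dimensions: 1, 1, 1, 1

Proof sketch: There are 4 irreducibles (= number of conjugacy classes). Their dimensions d_i satisfy sum d_i^2 = |G| = 4: 1 + 1 + 1 + 1 = 4.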